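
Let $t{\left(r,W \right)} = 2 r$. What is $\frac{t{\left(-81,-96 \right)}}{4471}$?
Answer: $- \frac{162}{4471} \approx -0.036233$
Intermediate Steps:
$\frac{t{\left(-81,-96 \right)}}{4471} = \frac{2 \left(-81\right)}{4471} = \left(-162\right) \frac{1}{4471} = - \frac{162}{4471}$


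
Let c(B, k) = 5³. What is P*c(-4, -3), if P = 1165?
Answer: 145625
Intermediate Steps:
c(B, k) = 125
P*c(-4, -3) = 1165*125 = 145625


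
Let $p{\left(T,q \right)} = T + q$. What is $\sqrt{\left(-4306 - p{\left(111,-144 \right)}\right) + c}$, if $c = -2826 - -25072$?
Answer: $3 \sqrt{1997} \approx 134.06$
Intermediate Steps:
$c = 22246$ ($c = -2826 + 25072 = 22246$)
$\sqrt{\left(-4306 - p{\left(111,-144 \right)}\right) + c} = \sqrt{\left(-4306 - \left(111 - 144\right)\right) + 22246} = \sqrt{\left(-4306 - -33\right) + 22246} = \sqrt{\left(-4306 + 33\right) + 22246} = \sqrt{-4273 + 22246} = \sqrt{17973} = 3 \sqrt{1997}$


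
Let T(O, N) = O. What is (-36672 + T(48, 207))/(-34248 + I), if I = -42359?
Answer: 36624/76607 ≈ 0.47808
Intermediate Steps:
(-36672 + T(48, 207))/(-34248 + I) = (-36672 + 48)/(-34248 - 42359) = -36624/(-76607) = -36624*(-1/76607) = 36624/76607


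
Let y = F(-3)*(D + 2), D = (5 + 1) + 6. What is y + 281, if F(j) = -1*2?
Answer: 253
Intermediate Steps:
F(j) = -2
D = 12 (D = 6 + 6 = 12)
y = -28 (y = -2*(12 + 2) = -2*14 = -28)
y + 281 = -28 + 281 = 253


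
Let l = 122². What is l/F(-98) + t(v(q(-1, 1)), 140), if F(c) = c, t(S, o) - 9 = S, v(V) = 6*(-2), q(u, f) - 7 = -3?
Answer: -7589/49 ≈ -154.88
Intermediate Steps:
q(u, f) = 4 (q(u, f) = 7 - 3 = 4)
v(V) = -12
t(S, o) = 9 + S
l = 14884
l/F(-98) + t(v(q(-1, 1)), 140) = 14884/(-98) + (9 - 12) = 14884*(-1/98) - 3 = -7442/49 - 3 = -7589/49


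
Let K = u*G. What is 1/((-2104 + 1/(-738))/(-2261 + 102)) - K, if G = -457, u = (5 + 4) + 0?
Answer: 6388066431/1552753 ≈ 4114.0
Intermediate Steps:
u = 9 (u = 9 + 0 = 9)
K = -4113 (K = 9*(-457) = -4113)
1/((-2104 + 1/(-738))/(-2261 + 102)) - K = 1/((-2104 + 1/(-738))/(-2261 + 102)) - 1*(-4113) = 1/((-2104 - 1/738)/(-2159)) + 4113 = 1/(-1552753/738*(-1/2159)) + 4113 = 1/(1552753/1593342) + 4113 = 1593342/1552753 + 4113 = 6388066431/1552753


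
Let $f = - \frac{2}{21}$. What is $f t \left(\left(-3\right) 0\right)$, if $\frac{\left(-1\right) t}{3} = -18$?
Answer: $0$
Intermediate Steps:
$t = 54$ ($t = \left(-3\right) \left(-18\right) = 54$)
$f = - \frac{2}{21}$ ($f = \left(-2\right) \frac{1}{21} = - \frac{2}{21} \approx -0.095238$)
$f t \left(\left(-3\right) 0\right) = \left(- \frac{2}{21}\right) 54 \left(\left(-3\right) 0\right) = \left(- \frac{36}{7}\right) 0 = 0$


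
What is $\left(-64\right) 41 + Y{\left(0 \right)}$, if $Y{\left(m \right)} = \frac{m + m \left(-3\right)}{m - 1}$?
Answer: $-2624$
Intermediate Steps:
$Y{\left(m \right)} = - \frac{2 m}{-1 + m}$ ($Y{\left(m \right)} = \frac{m - 3 m}{-1 + m} = \frac{\left(-2\right) m}{-1 + m} = - \frac{2 m}{-1 + m}$)
$\left(-64\right) 41 + Y{\left(0 \right)} = \left(-64\right) 41 - \frac{0}{-1 + 0} = -2624 - \frac{0}{-1} = -2624 - 0 \left(-1\right) = -2624 + 0 = -2624$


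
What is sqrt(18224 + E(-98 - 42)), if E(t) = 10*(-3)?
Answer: sqrt(18194) ≈ 134.89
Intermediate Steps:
E(t) = -30
sqrt(18224 + E(-98 - 42)) = sqrt(18224 - 30) = sqrt(18194)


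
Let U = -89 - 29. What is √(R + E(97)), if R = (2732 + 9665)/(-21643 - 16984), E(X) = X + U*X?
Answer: 2*I*√11726938385/2033 ≈ 106.53*I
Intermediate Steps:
U = -118
E(X) = -117*X (E(X) = X - 118*X = -117*X)
R = -12397/38627 (R = 12397/(-38627) = 12397*(-1/38627) = -12397/38627 ≈ -0.32094)
√(R + E(97)) = √(-12397/38627 - 117*97) = √(-12397/38627 - 11349) = √(-438390220/38627) = 2*I*√11726938385/2033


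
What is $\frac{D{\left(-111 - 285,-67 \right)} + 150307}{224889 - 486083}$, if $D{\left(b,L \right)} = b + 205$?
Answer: $- \frac{75058}{130597} \approx -0.57473$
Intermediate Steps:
$D{\left(b,L \right)} = 205 + b$
$\frac{D{\left(-111 - 285,-67 \right)} + 150307}{224889 - 486083} = \frac{\left(205 - 396\right) + 150307}{224889 - 486083} = \frac{\left(205 - 396\right) + 150307}{-261194} = \left(\left(205 - 396\right) + 150307\right) \left(- \frac{1}{261194}\right) = \left(-191 + 150307\right) \left(- \frac{1}{261194}\right) = 150116 \left(- \frac{1}{261194}\right) = - \frac{75058}{130597}$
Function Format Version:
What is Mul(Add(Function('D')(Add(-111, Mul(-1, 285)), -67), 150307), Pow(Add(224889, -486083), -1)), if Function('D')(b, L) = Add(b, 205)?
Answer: Rational(-75058, 130597) ≈ -0.57473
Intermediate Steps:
Function('D')(b, L) = Add(205, b)
Mul(Add(Function('D')(Add(-111, Mul(-1, 285)), -67), 150307), Pow(Add(224889, -486083), -1)) = Mul(Add(Add(205, Add(-111, Mul(-1, 285))), 150307), Pow(Add(224889, -486083), -1)) = Mul(Add(Add(205, Add(-111, -285)), 150307), Pow(-261194, -1)) = Mul(Add(Add(205, -396), 150307), Rational(-1, 261194)) = Mul(Add(-191, 150307), Rational(-1, 261194)) = Mul(150116, Rational(-1, 261194)) = Rational(-75058, 130597)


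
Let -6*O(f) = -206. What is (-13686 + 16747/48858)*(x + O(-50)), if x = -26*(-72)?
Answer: -3824031316679/146574 ≈ -2.6089e+7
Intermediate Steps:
O(f) = 103/3 (O(f) = -⅙*(-206) = 103/3)
x = 1872
(-13686 + 16747/48858)*(x + O(-50)) = (-13686 + 16747/48858)*(1872 + 103/3) = (-13686 + 16747*(1/48858))*(5719/3) = (-13686 + 16747/48858)*(5719/3) = -668653841/48858*5719/3 = -3824031316679/146574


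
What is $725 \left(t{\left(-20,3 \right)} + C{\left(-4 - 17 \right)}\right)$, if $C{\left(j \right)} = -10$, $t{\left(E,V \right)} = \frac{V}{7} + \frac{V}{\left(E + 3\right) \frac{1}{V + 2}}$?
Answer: $- \frac{901900}{119} \approx -7579.0$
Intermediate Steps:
$t{\left(E,V \right)} = \frac{V}{7} + \frac{V \left(2 + V\right)}{3 + E}$ ($t{\left(E,V \right)} = V \frac{1}{7} + \frac{V}{\left(3 + E\right) \frac{1}{2 + V}} = \frac{V}{7} + \frac{V}{\frac{1}{2 + V} \left(3 + E\right)} = \frac{V}{7} + V \frac{2 + V}{3 + E} = \frac{V}{7} + \frac{V \left(2 + V\right)}{3 + E}$)
$725 \left(t{\left(-20,3 \right)} + C{\left(-4 - 17 \right)}\right) = 725 \left(\frac{1}{7} \cdot 3 \frac{1}{3 - 20} \left(17 - 20 + 7 \cdot 3\right) - 10\right) = 725 \left(\frac{1}{7} \cdot 3 \frac{1}{-17} \left(17 - 20 + 21\right) - 10\right) = 725 \left(\frac{1}{7} \cdot 3 \left(- \frac{1}{17}\right) 18 - 10\right) = 725 \left(- \frac{54}{119} - 10\right) = 725 \left(- \frac{1244}{119}\right) = - \frac{901900}{119}$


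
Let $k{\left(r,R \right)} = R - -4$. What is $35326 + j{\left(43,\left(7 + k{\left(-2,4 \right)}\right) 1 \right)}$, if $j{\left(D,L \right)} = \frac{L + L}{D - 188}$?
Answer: $\frac{1024448}{29} \approx 35326.0$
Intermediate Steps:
$k{\left(r,R \right)} = 4 + R$ ($k{\left(r,R \right)} = R + 4 = 4 + R$)
$j{\left(D,L \right)} = \frac{2 L}{-188 + D}$
$35326 + j{\left(43,\left(7 + k{\left(-2,4 \right)}\right) 1 \right)} = 35326 + \frac{2 \left(7 + \left(4 + 4\right)\right) 1}{-188 + 43} = 35326 + \frac{2 \left(7 + 8\right) 1}{-145} = 35326 + 2 \cdot 15 \cdot 1 \left(- \frac{1}{145}\right) = 35326 + 2 \cdot 15 \left(- \frac{1}{145}\right) = 35326 - \frac{6}{29} = \frac{1024448}{29}$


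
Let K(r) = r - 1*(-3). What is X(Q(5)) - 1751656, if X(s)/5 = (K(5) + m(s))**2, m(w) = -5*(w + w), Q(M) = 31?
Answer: -1295636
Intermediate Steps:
K(r) = 3 + r (K(r) = r + 3 = 3 + r)
m(w) = -10*w
X(s) = 5*(8 - 10*s)**2 (X(s) = 5*((3 + 5) - 10*s)**2 = 5*(8 - 10*s)**2)
X(Q(5)) - 1751656 = 20*(-4 + 5*31)**2 - 1751656 = 20*(-4 + 155)**2 - 1751656 = 20*151**2 - 1751656 = 20*22801 - 1751656 = 456020 - 1751656 = -1295636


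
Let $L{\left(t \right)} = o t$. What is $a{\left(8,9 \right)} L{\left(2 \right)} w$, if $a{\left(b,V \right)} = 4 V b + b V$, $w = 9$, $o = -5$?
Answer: $-32400$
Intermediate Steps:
$L{\left(t \right)} = - 5 t$
$a{\left(b,V \right)} = 5 V b$ ($a{\left(b,V \right)} = 4 V b + V b = 5 V b$)
$a{\left(8,9 \right)} L{\left(2 \right)} w = 5 \cdot 9 \cdot 8 \left(\left(-5\right) 2\right) 9 = 360 \left(-10\right) 9 = \left(-3600\right) 9 = -32400$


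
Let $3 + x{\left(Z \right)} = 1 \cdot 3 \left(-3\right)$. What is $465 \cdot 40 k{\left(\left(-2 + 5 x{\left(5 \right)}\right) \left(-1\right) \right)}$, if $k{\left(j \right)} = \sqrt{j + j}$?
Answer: $37200 \sqrt{31} \approx 2.0712 \cdot 10^{5}$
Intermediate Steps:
$x{\left(Z \right)} = -12$ ($x{\left(Z \right)} = -3 + 1 \cdot 3 \left(-3\right) = -3 + 3 \left(-3\right) = -3 - 9 = -12$)
$k{\left(j \right)} = \sqrt{2} \sqrt{j}$ ($k{\left(j \right)} = \sqrt{2 j} = \sqrt{2} \sqrt{j}$)
$465 \cdot 40 k{\left(\left(-2 + 5 x{\left(5 \right)}\right) \left(-1\right) \right)} = 465 \cdot 40 \sqrt{2} \sqrt{\left(-2 + 5 \left(-12\right)\right) \left(-1\right)} = 18600 \sqrt{2} \sqrt{\left(-2 - 60\right) \left(-1\right)} = 18600 \sqrt{2} \sqrt{\left(-62\right) \left(-1\right)} = 18600 \sqrt{2} \sqrt{62} = 18600 \cdot 2 \sqrt{31} = 37200 \sqrt{31}$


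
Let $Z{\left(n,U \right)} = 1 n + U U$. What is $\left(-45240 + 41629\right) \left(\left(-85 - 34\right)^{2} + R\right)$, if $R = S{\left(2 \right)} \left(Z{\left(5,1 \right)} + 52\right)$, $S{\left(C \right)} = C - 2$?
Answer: $-51135371$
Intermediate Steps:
$Z{\left(n,U \right)} = n + U^{2}$
$S{\left(C \right)} = -2 + C$
$R = 0$ ($R = \left(-2 + 2\right) \left(\left(5 + 1^{2}\right) + 52\right) = 0 \left(\left(5 + 1\right) + 52\right) = 0 \left(6 + 52\right) = 0 \cdot 58 = 0$)
$\left(-45240 + 41629\right) \left(\left(-85 - 34\right)^{2} + R\right) = \left(-45240 + 41629\right) \left(\left(-85 - 34\right)^{2} + 0\right) = - 3611 \left(\left(-119\right)^{2} + 0\right) = - 3611 \left(14161 + 0\right) = \left(-3611\right) 14161 = -51135371$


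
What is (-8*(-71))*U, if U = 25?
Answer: 14200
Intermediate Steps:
(-8*(-71))*U = -8*(-71)*25 = 568*25 = 14200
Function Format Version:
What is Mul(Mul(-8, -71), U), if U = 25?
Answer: 14200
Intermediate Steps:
Mul(Mul(-8, -71), U) = Mul(Mul(-8, -71), 25) = Mul(568, 25) = 14200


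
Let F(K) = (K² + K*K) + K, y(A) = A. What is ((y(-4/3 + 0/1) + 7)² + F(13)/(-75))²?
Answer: 38093584/50625 ≈ 752.47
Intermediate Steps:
F(K) = K + 2*K² (F(K) = (K² + K²) + K = 2*K² + K = K + 2*K²)
((y(-4/3 + 0/1) + 7)² + F(13)/(-75))² = (((-4/3 + 0/1) + 7)² + (13*(1 + 2*13))/(-75))² = (((-4*⅓ + 0*1) + 7)² + (13*(1 + 26))*(-1/75))² = (((-4/3 + 0) + 7)² + (13*27)*(-1/75))² = ((-4/3 + 7)² + 351*(-1/75))² = ((17/3)² - 117/25)² = (289/9 - 117/25)² = (6172/225)² = 38093584/50625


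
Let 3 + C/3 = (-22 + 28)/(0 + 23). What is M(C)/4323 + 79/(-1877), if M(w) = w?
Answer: -2736548/62209411 ≈ -0.043989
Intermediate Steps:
C = -189/23 (C = -9 + 3*((-22 + 28)/(0 + 23)) = -9 + 3*(6/23) = -9 + 18/23 = -189/23 ≈ -8.2174)
M(C)/4323 + 79/(-1877) = -189/23/4323 + 79/(-1877) = -189/23*1/4323 + 79*(-1/1877) = -63/33143 - 79/1877 = -2736548/62209411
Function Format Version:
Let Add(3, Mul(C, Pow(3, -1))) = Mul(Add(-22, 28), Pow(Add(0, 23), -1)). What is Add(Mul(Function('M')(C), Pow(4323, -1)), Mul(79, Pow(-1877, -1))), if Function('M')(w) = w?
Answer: Rational(-2736548, 62209411) ≈ -0.043989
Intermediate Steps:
C = Rational(-189, 23) (C = Add(-9, Mul(3, Mul(Add(-22, 28), Pow(Add(0, 23), -1)))) = Add(-9, Mul(3, Mul(6, Pow(23, -1)))) = Add(-9, Mul(3, Mul(6, Rational(1, 23)))) = Add(-9, Mul(3, Rational(6, 23))) = Add(-9, Rational(18, 23)) = Rational(-189, 23) ≈ -8.2174)
Add(Mul(Function('M')(C), Pow(4323, -1)), Mul(79, Pow(-1877, -1))) = Add(Mul(Rational(-189, 23), Pow(4323, -1)), Mul(79, Pow(-1877, -1))) = Add(Mul(Rational(-189, 23), Rational(1, 4323)), Mul(79, Rational(-1, 1877))) = Add(Rational(-63, 33143), Rational(-79, 1877)) = Rational(-2736548, 62209411)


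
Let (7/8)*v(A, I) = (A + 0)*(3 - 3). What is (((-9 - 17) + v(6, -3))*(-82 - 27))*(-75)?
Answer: -212550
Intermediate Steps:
v(A, I) = 0 (v(A, I) = 8*((A + 0)*(3 - 3))/7 = 8*(A*0)/7 = (8/7)*0 = 0)
(((-9 - 17) + v(6, -3))*(-82 - 27))*(-75) = (((-9 - 17) + 0)*(-82 - 27))*(-75) = ((-26 + 0)*(-109))*(-75) = -26*(-109)*(-75) = 2834*(-75) = -212550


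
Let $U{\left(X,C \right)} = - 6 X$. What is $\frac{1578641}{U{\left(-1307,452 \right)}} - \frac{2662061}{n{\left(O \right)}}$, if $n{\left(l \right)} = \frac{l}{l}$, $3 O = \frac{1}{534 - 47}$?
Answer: $- \frac{20874303721}{7842} \approx -2.6619 \cdot 10^{6}$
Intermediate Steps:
$O = \frac{1}{1461}$ ($O = \frac{1}{3 \left(534 - 47\right)} = \frac{1}{3 \cdot 487} = \frac{1}{3} \cdot \frac{1}{487} = \frac{1}{1461} \approx 0.00068446$)
$n{\left(l \right)} = 1$
$\frac{1578641}{U{\left(-1307,452 \right)}} - \frac{2662061}{n{\left(O \right)}} = \frac{1578641}{\left(-6\right) \left(-1307\right)} - \frac{2662061}{1} = \frac{1578641}{7842} - 2662061 = - \frac{20874303721}{7842}$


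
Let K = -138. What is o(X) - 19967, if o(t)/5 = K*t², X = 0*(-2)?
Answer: -19967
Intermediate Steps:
X = 0
o(t) = -690*t² (o(t) = 5*(-138*t²) = -690*t²)
o(X) - 19967 = -690*0² - 19967 = -690*0 - 19967 = 0 - 19967 = -19967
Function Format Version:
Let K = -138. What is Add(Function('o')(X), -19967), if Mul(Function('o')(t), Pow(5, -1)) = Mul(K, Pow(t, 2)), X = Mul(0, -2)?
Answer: -19967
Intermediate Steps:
X = 0
Function('o')(t) = Mul(-690, Pow(t, 2)) (Function('o')(t) = Mul(5, Mul(-138, Pow(t, 2))) = Mul(-690, Pow(t, 2)))
Add(Function('o')(X), -19967) = Add(Mul(-690, Pow(0, 2)), -19967) = Add(Mul(-690, 0), -19967) = Add(0, -19967) = -19967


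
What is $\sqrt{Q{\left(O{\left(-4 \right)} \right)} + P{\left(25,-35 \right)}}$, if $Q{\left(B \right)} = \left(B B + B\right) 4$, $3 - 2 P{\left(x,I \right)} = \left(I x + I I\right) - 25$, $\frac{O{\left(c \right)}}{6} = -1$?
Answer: $i \sqrt{41} \approx 6.4031 i$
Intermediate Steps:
$O{\left(c \right)} = -6$ ($O{\left(c \right)} = 6 \left(-1\right) = -6$)
$P{\left(x,I \right)} = 14 - \frac{I^{2}}{2} - \frac{I x}{2}$ ($P{\left(x,I \right)} = \frac{3}{2} - \frac{\left(I x + I I\right) - 25}{2} = \frac{3}{2} - \frac{\left(I x + I^{2}\right) - 25}{2} = \frac{3}{2} - \frac{\left(I^{2} + I x\right) - 25}{2} = \frac{3}{2} - \frac{-25 + I^{2} + I x}{2} = \frac{3}{2} - \left(- \frac{25}{2} + \frac{I^{2}}{2} + \frac{I x}{2}\right) = 14 - \frac{I^{2}}{2} - \frac{I x}{2}$)
$Q{\left(B \right)} = 4 B + 4 B^{2}$ ($Q{\left(B \right)} = \left(B^{2} + B\right) 4 = \left(B + B^{2}\right) 4 = 4 B + 4 B^{2}$)
$\sqrt{Q{\left(O{\left(-4 \right)} \right)} + P{\left(25,-35 \right)}} = \sqrt{4 \left(-6\right) \left(1 - 6\right) - \left(-14 - \frac{875}{2} + \frac{1225}{2}\right)} = \sqrt{4 \left(-6\right) \left(-5\right) + \left(14 - \frac{1225}{2} + \frac{875}{2}\right)} = \sqrt{120 + \left(14 - \frac{1225}{2} + \frac{875}{2}\right)} = \sqrt{120 - 161} = \sqrt{-41} = i \sqrt{41}$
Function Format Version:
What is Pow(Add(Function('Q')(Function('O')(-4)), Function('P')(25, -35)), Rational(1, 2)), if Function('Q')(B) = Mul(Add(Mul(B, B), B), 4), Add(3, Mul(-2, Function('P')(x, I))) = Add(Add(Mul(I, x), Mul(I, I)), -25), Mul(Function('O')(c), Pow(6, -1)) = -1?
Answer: Mul(I, Pow(41, Rational(1, 2))) ≈ Mul(6.4031, I)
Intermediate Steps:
Function('O')(c) = -6 (Function('O')(c) = Mul(6, -1) = -6)
Function('P')(x, I) = Add(14, Mul(Rational(-1, 2), Pow(I, 2)), Mul(Rational(-1, 2), I, x)) (Function('P')(x, I) = Add(Rational(3, 2), Mul(Rational(-1, 2), Add(Add(Mul(I, x), Mul(I, I)), -25))) = Add(Rational(3, 2), Mul(Rational(-1, 2), Add(Add(Mul(I, x), Pow(I, 2)), -25))) = Add(Rational(3, 2), Mul(Rational(-1, 2), Add(Add(Pow(I, 2), Mul(I, x)), -25))) = Add(Rational(3, 2), Mul(Rational(-1, 2), Add(-25, Pow(I, 2), Mul(I, x)))) = Add(Rational(3, 2), Add(Rational(25, 2), Mul(Rational(-1, 2), Pow(I, 2)), Mul(Rational(-1, 2), I, x))) = Add(14, Mul(Rational(-1, 2), Pow(I, 2)), Mul(Rational(-1, 2), I, x)))
Function('Q')(B) = Add(Mul(4, B), Mul(4, Pow(B, 2))) (Function('Q')(B) = Mul(Add(Pow(B, 2), B), 4) = Mul(Add(B, Pow(B, 2)), 4) = Add(Mul(4, B), Mul(4, Pow(B, 2))))
Pow(Add(Function('Q')(Function('O')(-4)), Function('P')(25, -35)), Rational(1, 2)) = Pow(Add(Mul(4, -6, Add(1, -6)), Add(14, Mul(Rational(-1, 2), Pow(-35, 2)), Mul(Rational(-1, 2), -35, 25))), Rational(1, 2)) = Pow(Add(Mul(4, -6, -5), Add(14, Mul(Rational(-1, 2), 1225), Rational(875, 2))), Rational(1, 2)) = Pow(Add(120, Add(14, Rational(-1225, 2), Rational(875, 2))), Rational(1, 2)) = Pow(Add(120, -161), Rational(1, 2)) = Pow(-41, Rational(1, 2)) = Mul(I, Pow(41, Rational(1, 2)))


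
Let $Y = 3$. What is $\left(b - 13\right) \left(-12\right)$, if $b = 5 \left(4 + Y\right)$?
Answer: $-264$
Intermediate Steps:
$b = 35$ ($b = 5 \left(4 + 3\right) = 5 \cdot 7 = 35$)
$\left(b - 13\right) \left(-12\right) = \left(35 - 13\right) \left(-12\right) = 22 \left(-12\right) = -264$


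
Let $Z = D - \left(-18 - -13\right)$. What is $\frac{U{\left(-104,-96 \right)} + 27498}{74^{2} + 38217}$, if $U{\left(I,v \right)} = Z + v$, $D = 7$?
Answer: $\frac{27414}{43693} \approx 0.62742$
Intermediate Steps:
$Z = 12$ ($Z = 7 - \left(-18 - -13\right) = 7 - \left(-18 + 13\right) = 7 - -5 = 7 + 5 = 12$)
$U{\left(I,v \right)} = 12 + v$
$\frac{U{\left(-104,-96 \right)} + 27498}{74^{2} + 38217} = \frac{\left(12 - 96\right) + 27498}{74^{2} + 38217} = \frac{-84 + 27498}{5476 + 38217} = \frac{27414}{43693}$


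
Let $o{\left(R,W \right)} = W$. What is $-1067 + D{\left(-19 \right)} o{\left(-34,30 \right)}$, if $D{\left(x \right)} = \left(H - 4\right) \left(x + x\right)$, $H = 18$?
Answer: $-17027$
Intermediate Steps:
$D{\left(x \right)} = 28 x$ ($D{\left(x \right)} = \left(18 - 4\right) \left(x + x\right) = 14 \cdot 2 x = 28 x$)
$-1067 + D{\left(-19 \right)} o{\left(-34,30 \right)} = -1067 + 28 \left(-19\right) 30 = -1067 - 15960 = -17027$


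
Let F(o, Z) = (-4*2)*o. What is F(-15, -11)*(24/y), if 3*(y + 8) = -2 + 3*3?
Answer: -8640/17 ≈ -508.24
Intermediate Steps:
F(o, Z) = -8*o
y = -17/3 (y = -8 + (-2 + 3*3)/3 = -8 + (-2 + 9)/3 = -8 + (⅓)*7 = -8 + 7/3 = -17/3 ≈ -5.6667)
F(-15, -11)*(24/y) = (-8*(-15))*(24/(-17/3)) = 120*(24*(-3/17)) = 120*(-72/17) = -8640/17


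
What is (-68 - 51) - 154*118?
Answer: -18291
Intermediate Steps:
(-68 - 51) - 154*118 = -119 - 18172 = -18291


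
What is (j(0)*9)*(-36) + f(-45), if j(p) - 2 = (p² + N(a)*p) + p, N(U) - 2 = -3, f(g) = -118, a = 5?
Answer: -766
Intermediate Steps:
N(U) = -1 (N(U) = 2 - 3 = -1)
j(p) = 2 + p² (j(p) = 2 + ((p² - p) + p) = 2 + p²)
(j(0)*9)*(-36) + f(-45) = ((2 + 0²)*9)*(-36) - 118 = ((2 + 0)*9)*(-36) - 118 = (2*9)*(-36) - 118 = 18*(-36) - 118 = -648 - 118 = -766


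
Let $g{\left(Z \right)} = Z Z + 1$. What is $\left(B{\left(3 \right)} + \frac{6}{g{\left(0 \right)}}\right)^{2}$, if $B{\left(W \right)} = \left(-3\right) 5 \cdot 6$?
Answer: $7056$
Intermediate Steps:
$g{\left(Z \right)} = 1 + Z^{2}$ ($g{\left(Z \right)} = Z^{2} + 1 = 1 + Z^{2}$)
$B{\left(W \right)} = -90$ ($B{\left(W \right)} = \left(-15\right) 6 = -90$)
$\left(B{\left(3 \right)} + \frac{6}{g{\left(0 \right)}}\right)^{2} = \left(-90 + \frac{6}{1 + 0^{2}}\right)^{2} = \left(-90 + \frac{6}{1 + 0}\right)^{2} = \left(-90 + \frac{6}{1}\right)^{2} = \left(-90 + 6 \cdot 1\right)^{2} = \left(-90 + 6\right)^{2} = \left(-84\right)^{2} = 7056$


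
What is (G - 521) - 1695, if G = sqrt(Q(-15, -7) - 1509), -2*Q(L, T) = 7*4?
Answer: -2216 + I*sqrt(1523) ≈ -2216.0 + 39.026*I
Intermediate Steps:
Q(L, T) = -14 (Q(L, T) = -7*4/2 = -1/2*28 = -14)
G = I*sqrt(1523) (G = sqrt(-14 - 1509) = sqrt(-1523) = I*sqrt(1523) ≈ 39.026*I)
(G - 521) - 1695 = (I*sqrt(1523) - 521) - 1695 = (-521 + I*sqrt(1523)) - 1695 = -2216 + I*sqrt(1523)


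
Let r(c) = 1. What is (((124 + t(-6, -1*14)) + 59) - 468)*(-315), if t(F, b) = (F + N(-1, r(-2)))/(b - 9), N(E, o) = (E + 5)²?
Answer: 2067975/23 ≈ 89912.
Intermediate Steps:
N(E, o) = (5 + E)²
t(F, b) = (16 + F)/(-9 + b) (t(F, b) = (F + (5 - 1)²)/(b - 9) = (F + 4²)/(-9 + b) = (F + 16)/(-9 + b) = (16 + F)/(-9 + b))
(((124 + t(-6, -1*14)) + 59) - 468)*(-315) = (((124 + (16 - 6)/(-9 - 1*14)) + 59) - 468)*(-315) = (((124 + 10/(-9 - 14)) + 59) - 468)*(-315) = (((124 + 10/(-23)) + 59) - 468)*(-315) = (((124 - 1/23*10) + 59) - 468)*(-315) = (((124 - 10/23) + 59) - 468)*(-315) = ((2842/23 + 59) - 468)*(-315) = (4199/23 - 468)*(-315) = -6565/23*(-315) = 2067975/23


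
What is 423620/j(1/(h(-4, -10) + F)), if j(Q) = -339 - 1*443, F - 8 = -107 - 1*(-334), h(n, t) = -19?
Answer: -211810/391 ≈ -541.71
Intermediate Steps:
F = 235 (F = 8 + (-107 - 1*(-334)) = 8 + (-107 + 334) = 8 + 227 = 235)
j(Q) = -782 (j(Q) = -339 - 443 = -782)
423620/j(1/(h(-4, -10) + F)) = 423620/(-782) = 423620*(-1/782) = -211810/391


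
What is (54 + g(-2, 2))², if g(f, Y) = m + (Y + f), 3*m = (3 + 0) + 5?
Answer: 28900/9 ≈ 3211.1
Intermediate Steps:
m = 8/3 (m = ((3 + 0) + 5)/3 = (3 + 5)/3 = (⅓)*8 = 8/3 ≈ 2.6667)
g(f, Y) = 8/3 + Y + f (g(f, Y) = 8/3 + (Y + f) = 8/3 + Y + f)
(54 + g(-2, 2))² = (54 + (8/3 + 2 - 2))² = (54 + 8/3)² = (170/3)² = 28900/9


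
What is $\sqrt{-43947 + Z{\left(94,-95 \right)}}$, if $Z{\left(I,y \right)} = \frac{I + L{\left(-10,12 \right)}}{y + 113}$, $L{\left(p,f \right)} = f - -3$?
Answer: $\frac{i \sqrt{1581874}}{6} \approx 209.62 i$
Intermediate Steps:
$L{\left(p,f \right)} = 3 + f$ ($L{\left(p,f \right)} = f + 3 = 3 + f$)
$Z{\left(I,y \right)} = \frac{15 + I}{113 + y}$ ($Z{\left(I,y \right)} = \frac{I + \left(3 + 12\right)}{y + 113} = \frac{I + 15}{113 + y} = \frac{15 + I}{113 + y}$)
$\sqrt{-43947 + Z{\left(94,-95 \right)}} = \sqrt{-43947 + \frac{15 + 94}{113 - 95}} = \sqrt{-43947 + \frac{1}{18} \cdot 109} = \sqrt{-43947 + \frac{109}{18}} = \sqrt{- \frac{790937}{18}} = \frac{i \sqrt{1581874}}{6}$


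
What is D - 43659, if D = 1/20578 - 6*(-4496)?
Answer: -343302773/20578 ≈ -16683.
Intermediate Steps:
D = 555112129/20578 (D = 1/20578 - 1*(-26976) = 1/20578 + 26976 = 555112129/20578 ≈ 26976.)
D - 43659 = 555112129/20578 - 43659 = -343302773/20578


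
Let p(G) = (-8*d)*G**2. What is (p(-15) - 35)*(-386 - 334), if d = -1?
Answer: -1270800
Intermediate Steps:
p(G) = 8*G**2 (p(G) = (-8*(-1))*G**2 = 8*G**2)
(p(-15) - 35)*(-386 - 334) = (8*(-15)**2 - 35)*(-386 - 334) = (8*225 - 35)*(-720) = (1800 - 35)*(-720) = 1765*(-720) = -1270800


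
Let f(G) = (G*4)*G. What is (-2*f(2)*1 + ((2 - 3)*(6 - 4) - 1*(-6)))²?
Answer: 784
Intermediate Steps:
f(G) = 4*G² (f(G) = (4*G)*G = 4*G²)
(-2*f(2)*1 + ((2 - 3)*(6 - 4) - 1*(-6)))² = (-8*2²*1 + ((2 - 3)*(6 - 4) - 1*(-6)))² = (-8*4*1 + (-1*2 + 6))² = (-2*16*1 + (-2 + 6))² = (-32*1 + 4)² = (-32 + 4)² = (-28)² = 784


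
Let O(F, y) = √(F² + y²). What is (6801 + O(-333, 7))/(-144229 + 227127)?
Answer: 6801/82898 + √110938/82898 ≈ 0.086058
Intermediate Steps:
(6801 + O(-333, 7))/(-144229 + 227127) = (6801 + √((-333)² + 7²))/(-144229 + 227127) = (6801 + √(110889 + 49))/82898 = (6801 + √110938)*(1/82898) = 6801/82898 + √110938/82898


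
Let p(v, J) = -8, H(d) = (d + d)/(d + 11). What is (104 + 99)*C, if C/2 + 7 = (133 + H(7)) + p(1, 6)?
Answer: 434014/9 ≈ 48224.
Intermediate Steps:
H(d) = 2*d/(11 + d) (H(d) = (2*d)/(11 + d) = 2*d/(11 + d))
C = 2138/9 (C = -14 + 2*((133 + 2*7/(11 + 7)) - 8) = -14 + 2*((133 + 2*7/18) - 8) = -14 + 2*((133 + 2*7*(1/18)) - 8) = -14 + 2*((133 + 7/9) - 8) = -14 + 2*(1204/9 - 8) = -14 + 2*(1132/9) = -14 + 2264/9 = 2138/9 ≈ 237.56)
(104 + 99)*C = (104 + 99)*(2138/9) = 203*(2138/9) = 434014/9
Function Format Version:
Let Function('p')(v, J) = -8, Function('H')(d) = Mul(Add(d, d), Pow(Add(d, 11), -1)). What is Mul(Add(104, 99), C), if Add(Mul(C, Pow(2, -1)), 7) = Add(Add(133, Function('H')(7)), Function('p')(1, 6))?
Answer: Rational(434014, 9) ≈ 48224.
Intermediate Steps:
Function('H')(d) = Mul(2, d, Pow(Add(11, d), -1)) (Function('H')(d) = Mul(Mul(2, d), Pow(Add(11, d), -1)) = Mul(2, d, Pow(Add(11, d), -1)))
C = Rational(2138, 9) (C = Add(-14, Mul(2, Add(Add(133, Mul(2, 7, Pow(Add(11, 7), -1))), -8))) = Add(-14, Mul(2, Add(Add(133, Mul(2, 7, Pow(18, -1))), -8))) = Add(-14, Mul(2, Add(Add(133, Mul(2, 7, Rational(1, 18))), -8))) = Add(-14, Mul(2, Add(Add(133, Rational(7, 9)), -8))) = Add(-14, Mul(2, Add(Rational(1204, 9), -8))) = Add(-14, Mul(2, Rational(1132, 9))) = Add(-14, Rational(2264, 9)) = Rational(2138, 9) ≈ 237.56)
Mul(Add(104, 99), C) = Mul(Add(104, 99), Rational(2138, 9)) = Mul(203, Rational(2138, 9)) = Rational(434014, 9)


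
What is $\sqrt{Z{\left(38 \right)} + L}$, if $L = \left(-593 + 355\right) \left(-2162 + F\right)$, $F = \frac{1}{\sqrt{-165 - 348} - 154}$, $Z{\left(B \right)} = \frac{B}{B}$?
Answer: $\frac{\sqrt{302068714468945 + 17299506 i \sqrt{57}}}{24229} \approx 717.33 + 0.00015508 i$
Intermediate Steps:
$Z{\left(B \right)} = 1$
$F = \frac{1}{-154 + 3 i \sqrt{57}}$ ($F = \frac{1}{\sqrt{-513} - 154} = \frac{1}{3 i \sqrt{57} - 154} = \frac{1}{-154 + 3 i \sqrt{57}} \approx -0.006356 - 0.00093481 i$)
$L = \frac{12467213976}{24229} + \frac{714 i \sqrt{57}}{24229}$ ($L = \left(-593 + 355\right) \left(-2162 - \left(\frac{154}{24229} + \frac{3 i \sqrt{57}}{24229}\right)\right) = - 238 \left(- \frac{52383252}{24229} - \frac{3 i \sqrt{57}}{24229}\right) = \frac{12467213976}{24229} + \frac{714 i \sqrt{57}}{24229} \approx 5.1456 \cdot 10^{5} + 0.22248 i$)
$\sqrt{Z{\left(38 \right)} + L} = \sqrt{1 + \left(\frac{12467213976}{24229} + \frac{714 i \sqrt{57}}{24229}\right)} = \sqrt{\frac{12467238205}{24229} + \frac{714 i \sqrt{57}}{24229}}$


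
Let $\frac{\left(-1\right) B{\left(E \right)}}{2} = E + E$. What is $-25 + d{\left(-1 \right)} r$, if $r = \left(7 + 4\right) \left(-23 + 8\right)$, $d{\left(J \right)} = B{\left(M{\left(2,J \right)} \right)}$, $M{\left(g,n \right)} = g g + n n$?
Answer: $3275$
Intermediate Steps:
$M{\left(g,n \right)} = g^{2} + n^{2}$
$B{\left(E \right)} = - 4 E$ ($B{\left(E \right)} = - 2 \left(E + E\right) = - 2 \cdot 2 E = - 4 E$)
$d{\left(J \right)} = -16 - 4 J^{2}$ ($d{\left(J \right)} = - 4 \left(2^{2} + J^{2}\right) = - 4 \left(4 + J^{2}\right) = -16 - 4 J^{2}$)
$r = -165$ ($r = 11 \left(-15\right) = -165$)
$-25 + d{\left(-1 \right)} r = -25 + \left(-16 - 4 \left(-1\right)^{2}\right) \left(-165\right) = -25 + \left(-16 - 4\right) \left(-165\right) = -25 - -3300 = -25 + 3300 = 3275$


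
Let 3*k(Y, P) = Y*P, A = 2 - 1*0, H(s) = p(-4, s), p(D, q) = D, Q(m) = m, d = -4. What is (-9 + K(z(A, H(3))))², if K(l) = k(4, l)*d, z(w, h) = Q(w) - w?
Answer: 81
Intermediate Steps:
H(s) = -4
A = 2 (A = 2 + 0 = 2)
z(w, h) = 0 (z(w, h) = w - w = 0)
k(Y, P) = P*Y/3 (k(Y, P) = (Y*P)/3 = (P*Y)/3 = P*Y/3)
K(l) = -16*l/3 (K(l) = ((⅓)*l*4)*(-4) = (4*l/3)*(-4) = -16*l/3)
(-9 + K(z(A, H(3))))² = (-9 - 16/3*0)² = (-9 + 0)² = (-9)² = 81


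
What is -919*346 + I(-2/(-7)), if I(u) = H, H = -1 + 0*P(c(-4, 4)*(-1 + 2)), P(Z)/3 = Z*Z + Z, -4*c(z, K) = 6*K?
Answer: -317975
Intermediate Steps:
c(z, K) = -3*K/2
P(Z) = 3*Z + 3*Z**2 (P(Z) = 3*(Z*Z + Z) = 3*(Z**2 + Z) = 3*(Z + Z**2) = 3*Z + 3*Z**2)
H = -1 (H = -1 + 0*(3*((-3/2*4)*(-1 + 2))*(1 + (-3/2*4)*(-1 + 2))) = -1 + 0*(3*(-6*1)*(1 - 6*1)) = -1 + 0*(3*(-6)*(1 - 6)) = -1 + 0*(3*(-6)*(-5)) = -1 + 0*90 = -1 + 0 = -1)
I(u) = -1
-919*346 + I(-2/(-7)) = -919*346 - 1 = -317974 - 1 = -317975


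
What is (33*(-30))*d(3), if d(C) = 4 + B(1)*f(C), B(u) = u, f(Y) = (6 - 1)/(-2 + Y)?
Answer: -8910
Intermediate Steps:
f(Y) = 5/(-2 + Y)
d(C) = 4 + 5/(-2 + C) (d(C) = 4 + 1*(5/(-2 + C)) = 4 + 5/(-2 + C))
(33*(-30))*d(3) = (33*(-30))*((-3 + 4*3)/(-2 + 3)) = -990*(-3 + 12)/1 = -990*9 = -8910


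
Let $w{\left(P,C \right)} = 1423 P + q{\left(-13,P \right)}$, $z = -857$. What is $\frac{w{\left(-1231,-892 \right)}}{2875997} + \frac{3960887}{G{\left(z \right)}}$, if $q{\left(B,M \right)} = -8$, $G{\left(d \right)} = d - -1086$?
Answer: $\frac{11391097985230}{658603313} \approx 17296.0$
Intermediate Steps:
$G{\left(d \right)} = 1086 + d$ ($G{\left(d \right)} = d + 1086 = 1086 + d$)
$w{\left(P,C \right)} = -8 + 1423 P$ ($w{\left(P,C \right)} = 1423 P - 8 = -8 + 1423 P$)
$\frac{w{\left(-1231,-892 \right)}}{2875997} + \frac{3960887}{G{\left(z \right)}} = \frac{-8 + 1423 \left(-1231\right)}{2875997} + \frac{3960887}{1086 - 857} = \left(-8 - 1751713\right) \frac{1}{2875997} + \frac{3960887}{229} = \left(-1751721\right) \frac{1}{2875997} + 3960887 \cdot \frac{1}{229} = - \frac{1751721}{2875997} + \frac{3960887}{229} = \frac{11391097985230}{658603313}$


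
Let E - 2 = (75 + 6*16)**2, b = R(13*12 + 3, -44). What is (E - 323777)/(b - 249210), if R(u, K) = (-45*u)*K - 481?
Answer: -294534/65129 ≈ -4.5223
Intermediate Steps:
R(u, K) = -481 - 45*K*u (R(u, K) = -45*K*u - 481 = -481 - 45*K*u)
b = 314339 (b = -481 - 45*(-44)*(13*12 + 3) = -481 - 45*(-44)*(156 + 3) = -481 - 45*(-44)*159 = -481 + 314820 = 314339)
E = 29243 (E = 2 + (75 + 6*16)**2 = 2 + (75 + 96)**2 = 2 + 171**2 = 2 + 29241 = 29243)
(E - 323777)/(b - 249210) = (29243 - 323777)/(314339 - 249210) = -294534/65129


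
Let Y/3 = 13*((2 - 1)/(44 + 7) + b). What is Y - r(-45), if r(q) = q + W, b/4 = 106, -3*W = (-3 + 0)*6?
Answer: 281788/17 ≈ 16576.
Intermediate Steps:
W = 6 (W = -(-3 + 0)*6/3 = -(-1)*6 = -⅓*(-18) = 6)
b = 424 (b = 4*106 = 424)
Y = 281125/17 (Y = 3*(13*((2 - 1)/(44 + 7) + 424)) = 3*(13*(1/51 + 424)) = 3*(13*(21625/51)) = 3*(281125/51) = 281125/17 ≈ 16537.)
r(q) = 6 + q (r(q) = q + 6 = 6 + q)
Y - r(-45) = 281125/17 - (6 - 45) = 281125/17 - 1*(-39) = 281125/17 + 39 = 281788/17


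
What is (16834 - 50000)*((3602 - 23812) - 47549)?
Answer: 2247294994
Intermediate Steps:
(16834 - 50000)*((3602 - 23812) - 47549) = -33166*(-20210 - 47549) = -33166*(-67759) = 2247294994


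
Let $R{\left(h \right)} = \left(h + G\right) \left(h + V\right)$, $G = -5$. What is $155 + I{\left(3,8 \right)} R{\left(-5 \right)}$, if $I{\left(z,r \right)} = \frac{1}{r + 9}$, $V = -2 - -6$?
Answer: $\frac{2645}{17} \approx 155.59$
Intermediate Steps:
$V = 4$ ($V = -2 + 6 = 4$)
$I{\left(z,r \right)} = \frac{1}{9 + r}$
$R{\left(h \right)} = \left(-5 + h\right) \left(4 + h\right)$ ($R{\left(h \right)} = \left(h - 5\right) \left(h + 4\right) = \left(-5 + h\right) \left(4 + h\right)$)
$155 + I{\left(3,8 \right)} R{\left(-5 \right)} = 155 + \frac{-20 + \left(-5\right)^{2} - -5}{9 + 8} = 155 + \frac{-20 + 25 + 5}{17} = 155 + \frac{1}{17} \cdot 10 = 155 + \frac{10}{17} = \frac{2645}{17}$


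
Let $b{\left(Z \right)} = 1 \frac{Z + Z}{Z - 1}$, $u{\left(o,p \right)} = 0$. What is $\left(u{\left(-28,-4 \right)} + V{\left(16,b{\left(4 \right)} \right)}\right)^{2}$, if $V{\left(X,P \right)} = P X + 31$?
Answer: $\frac{48841}{9} \approx 5426.8$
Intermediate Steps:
$b{\left(Z \right)} = \frac{2 Z}{-1 + Z}$ ($b{\left(Z \right)} = 1 \frac{2 Z}{-1 + Z} = \frac{2 Z}{-1 + Z}$)
$V{\left(X,P \right)} = 31 + P X$
$\left(u{\left(-28,-4 \right)} + V{\left(16,b{\left(4 \right)} \right)}\right)^{2} = \left(0 + \left(31 + 2 \cdot 4 \frac{1}{-1 + 4} \cdot 16\right)\right)^{2} = \left(0 + \left(31 + 2 \cdot 4 \cdot \frac{1}{3} \cdot 16\right)\right)^{2} = \left(0 + \left(31 + \frac{8}{3} \cdot 16\right)\right)^{2} = \left(0 + \left(31 + \frac{128}{3}\right)\right)^{2} = \left(0 + \frac{221}{3}\right)^{2} = \left(\frac{221}{3}\right)^{2} = \frac{48841}{9}$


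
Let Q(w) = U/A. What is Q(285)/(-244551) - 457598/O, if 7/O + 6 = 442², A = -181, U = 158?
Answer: -3956975269867482298/309846117 ≈ -1.2771e+10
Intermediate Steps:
O = 7/195358 (O = 7/(-6 + 442²) = 7/(-6 + 195364) = 7/195358 ≈ 3.5832e-5)
Q(w) = -158/181 (Q(w) = 158/(-181) = 158*(-1/181) = -158/181)
Q(285)/(-244551) - 457598/O = -158/181/(-244551) - 457598/7/195358 = -158/181*(-1/244551) - 457598*195358/7 = 158/44263731 - 89395430084/7 = -3956975269867482298/309846117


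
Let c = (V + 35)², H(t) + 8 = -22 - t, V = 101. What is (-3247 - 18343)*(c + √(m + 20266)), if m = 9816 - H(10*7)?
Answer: -399328640 - 21590*√30182 ≈ -4.0308e+8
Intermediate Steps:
H(t) = -30 - t (H(t) = -8 + (-22 - t) = -30 - t)
m = 9916 (m = 9816 - (-30 - 10*7) = 9816 - (-30 - 1*70) = 9816 - (-30 - 70) = 9816 - 1*(-100) = 9816 + 100 = 9916)
c = 18496 (c = (101 + 35)² = 136² = 18496)
(-3247 - 18343)*(c + √(m + 20266)) = (-3247 - 18343)*(18496 + √(9916 + 20266)) = -21590*(18496 + √30182) = -399328640 - 21590*√30182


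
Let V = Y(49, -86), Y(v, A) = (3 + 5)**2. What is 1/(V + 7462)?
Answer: 1/7526 ≈ 0.00013287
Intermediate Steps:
Y(v, A) = 64 (Y(v, A) = 8**2 = 64)
V = 64
1/(V + 7462) = 1/(64 + 7462) = 1/7526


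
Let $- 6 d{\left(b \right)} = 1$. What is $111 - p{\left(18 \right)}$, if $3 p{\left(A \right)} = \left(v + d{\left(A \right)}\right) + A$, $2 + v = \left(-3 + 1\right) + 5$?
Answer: $\frac{1885}{18} \approx 104.72$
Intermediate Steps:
$v = 1$ ($v = -2 + \left(\left(-3 + 1\right) + 5\right) = -2 + \left(-2 + 5\right) = -2 + 3 = 1$)
$d{\left(b \right)} = - \frac{1}{6}$ ($d{\left(b \right)} = \left(- \frac{1}{6}\right) 1 = - \frac{1}{6}$)
$p{\left(A \right)} = \frac{5}{18} + \frac{A}{3}$ ($p{\left(A \right)} = \frac{\left(1 - \frac{1}{6}\right) + A}{3} = \frac{\frac{5}{6} + A}{3} = \frac{5}{18} + \frac{A}{3}$)
$111 - p{\left(18 \right)} = 111 - \left(\frac{5}{18} + \frac{1}{3} \cdot 18\right) = 111 - \left(\frac{5}{18} + 6\right) = 111 - \frac{113}{18} = \frac{1885}{18}$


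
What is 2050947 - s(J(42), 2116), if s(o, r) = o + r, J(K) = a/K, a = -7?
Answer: 12292987/6 ≈ 2.0488e+6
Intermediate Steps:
J(K) = -7/K
2050947 - s(J(42), 2116) = 2050947 - (-7/42 + 2116) = 2050947 - (-7*1/42 + 2116) = 2050947 - (-⅙ + 2116) = 2050947 - 1*12695/6 = 2050947 - 12695/6 = 12292987/6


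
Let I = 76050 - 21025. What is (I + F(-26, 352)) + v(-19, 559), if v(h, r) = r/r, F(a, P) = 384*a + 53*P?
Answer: 63698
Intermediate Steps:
F(a, P) = 53*P + 384*a
v(h, r) = 1
I = 55025
(I + F(-26, 352)) + v(-19, 559) = (55025 + (53*352 + 384*(-26))) + 1 = (55025 + (18656 - 9984)) + 1 = (55025 + 8672) + 1 = 63697 + 1 = 63698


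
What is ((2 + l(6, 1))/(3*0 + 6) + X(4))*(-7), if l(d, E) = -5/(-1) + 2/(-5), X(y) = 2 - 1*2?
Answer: -77/10 ≈ -7.7000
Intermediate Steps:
X(y) = 0 (X(y) = 2 - 2 = 0)
l(d, E) = 23/5 (l(d, E) = -5*(-1) + 2*(-⅕) = 5 - ⅖ = 23/5)
((2 + l(6, 1))/(3*0 + 6) + X(4))*(-7) = ((2 + 23/5)/(3*0 + 6) + 0)*(-7) = (33/(5*(0 + 6)) + 0)*(-7) = ((33/5)/6 + 0)*(-7) = ((33/5)*(⅙) + 0)*(-7) = (11/10 + 0)*(-7) = (11/10)*(-7) = -77/10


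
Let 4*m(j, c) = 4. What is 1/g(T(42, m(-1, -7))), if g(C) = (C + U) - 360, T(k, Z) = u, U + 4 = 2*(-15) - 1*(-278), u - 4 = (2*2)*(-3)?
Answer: -1/124 ≈ -0.0080645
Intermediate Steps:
u = -8 (u = 4 + (2*2)*(-3) = 4 + 4*(-3) = 4 - 12 = -8)
m(j, c) = 1 (m(j, c) = (1/4)*4 = 1)
U = 244 (U = -4 + (2*(-15) - 1*(-278)) = -4 + (-30 + 278) = -4 + 248 = 244)
T(k, Z) = -8
g(C) = -116 + C (g(C) = (C + 244) - 360 = (244 + C) - 360 = -116 + C)
1/g(T(42, m(-1, -7))) = 1/(-116 - 8) = 1/(-124) = -1/124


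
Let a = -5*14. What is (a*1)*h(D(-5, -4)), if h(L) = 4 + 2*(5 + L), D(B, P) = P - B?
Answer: -1120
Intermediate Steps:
h(L) = 14 + 2*L (h(L) = 4 + (10 + 2*L) = 14 + 2*L)
a = -70
(a*1)*h(D(-5, -4)) = (-70*1)*(14 + 2*(-4 - 1*(-5))) = -70*(14 + 2*(-4 + 5)) = -70*(14 + 2*1) = -70*(14 + 2) = -70*16 = -1120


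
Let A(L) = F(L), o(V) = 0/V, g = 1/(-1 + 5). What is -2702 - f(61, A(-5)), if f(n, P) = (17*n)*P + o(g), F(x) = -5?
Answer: 2483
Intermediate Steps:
g = 1/4 ≈ 0.25000
o(V) = 0
A(L) = -5
f(n, P) = 17*P*n (f(n, P) = (17*n)*P + 0 = 17*P*n + 0 = 17*P*n)
-2702 - f(61, A(-5)) = -2702 - 17*(-5)*61 = -2702 - 1*(-5185) = -2702 + 5185 = 2483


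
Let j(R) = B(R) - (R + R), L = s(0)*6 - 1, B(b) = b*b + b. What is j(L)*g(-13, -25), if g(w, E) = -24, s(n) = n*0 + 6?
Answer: -28560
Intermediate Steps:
s(n) = 6 (s(n) = 0 + 6 = 6)
B(b) = b + b**2 (B(b) = b**2 + b = b + b**2)
L = 35 (L = 6*6 - 1 = 36 - 1 = 35)
j(R) = -2*R + R*(1 + R) (j(R) = R*(1 + R) - (R + R) = R*(1 + R) - 2*R = -2*R + R*(1 + R))
j(L)*g(-13, -25) = (35*(-1 + 35))*(-24) = (35*34)*(-24) = 1190*(-24) = -28560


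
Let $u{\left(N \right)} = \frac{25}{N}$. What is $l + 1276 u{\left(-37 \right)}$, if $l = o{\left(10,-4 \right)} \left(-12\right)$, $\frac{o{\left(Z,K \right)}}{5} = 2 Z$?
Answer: $- \frac{76300}{37} \approx -2062.2$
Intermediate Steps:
$o{\left(Z,K \right)} = 10 Z$ ($o{\left(Z,K \right)} = 5 \cdot 2 Z = 10 Z$)
$l = -1200$ ($l = 10 \cdot 10 \left(-12\right) = 100 \left(-12\right) = -1200$)
$l + 1276 u{\left(-37 \right)} = -1200 + 1276 \frac{25}{-37} = -1200 + 1276 \cdot 25 \left(- \frac{1}{37}\right) = -1200 + 1276 \left(- \frac{25}{37}\right) = -1200 - \frac{31900}{37} = - \frac{76300}{37}$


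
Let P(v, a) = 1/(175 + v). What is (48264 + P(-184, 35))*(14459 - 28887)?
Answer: -6267162500/9 ≈ -6.9635e+8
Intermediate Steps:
(48264 + P(-184, 35))*(14459 - 28887) = (48264 + 1/(175 - 184))*(14459 - 28887) = (48264 + 1/(-9))*(-14428) = (48264 - ⅑)*(-14428) = (434375/9)*(-14428) = -6267162500/9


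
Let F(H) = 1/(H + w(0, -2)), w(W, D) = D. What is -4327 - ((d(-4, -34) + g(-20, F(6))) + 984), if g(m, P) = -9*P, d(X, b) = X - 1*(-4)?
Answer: -21235/4 ≈ -5308.8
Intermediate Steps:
d(X, b) = 4 + X (d(X, b) = X + 4 = 4 + X)
F(H) = 1/(-2 + H) (F(H) = 1/(H - 2) = 1/(-2 + H))
-4327 - ((d(-4, -34) + g(-20, F(6))) + 984) = -4327 - (((4 - 4) - 9/(-2 + 6)) + 984) = -4327 - ((0 - 9/4) + 984) = -4327 - (-9/4 + 984) = -4327 - 1*3927/4 = -4327 - 3927/4 = -21235/4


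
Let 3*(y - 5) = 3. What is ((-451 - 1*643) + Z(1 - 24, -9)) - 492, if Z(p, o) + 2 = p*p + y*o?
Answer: -1113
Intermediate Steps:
y = 6 (y = 5 + (⅓)*3 = 5 + 1 = 6)
Z(p, o) = -2 + p² + 6*o (Z(p, o) = -2 + (p*p + 6*o) = -2 + (p² + 6*o) = -2 + p² + 6*o)
((-451 - 1*643) + Z(1 - 24, -9)) - 492 = ((-451 - 1*643) + (-2 + (1 - 24)² + 6*(-9))) - 492 = ((-451 - 643) + (-2 + (-23)² - 54)) - 492 = (-1094 + (-2 + 529 - 54)) - 492 = (-1094 + 473) - 492 = -621 - 492 = -1113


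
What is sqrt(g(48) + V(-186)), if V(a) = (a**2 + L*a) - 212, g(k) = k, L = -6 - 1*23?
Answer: sqrt(39826) ≈ 199.56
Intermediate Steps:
L = -29 (L = -6 - 23 = -29)
V(a) = -212 + a**2 - 29*a (V(a) = (a**2 - 29*a) - 212 = -212 + a**2 - 29*a)
sqrt(g(48) + V(-186)) = sqrt(48 + (-212 + (-186)**2 - 29*(-186))) = sqrt(48 + (-212 + 34596 + 5394)) = sqrt(48 + 39778) = sqrt(39826)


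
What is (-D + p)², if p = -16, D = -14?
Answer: 4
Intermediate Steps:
(-D + p)² = (-1*(-14) - 16)² = (14 - 16)² = (-2)² = 4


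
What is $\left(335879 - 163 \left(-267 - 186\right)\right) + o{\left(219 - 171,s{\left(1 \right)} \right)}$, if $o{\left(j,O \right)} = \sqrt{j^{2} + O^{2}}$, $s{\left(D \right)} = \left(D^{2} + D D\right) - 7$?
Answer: $409718 + \sqrt{2329} \approx 4.0977 \cdot 10^{5}$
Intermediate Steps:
$s{\left(D \right)} = -7 + 2 D^{2}$ ($s{\left(D \right)} = \left(D^{2} + D^{2}\right) - 7 = 2 D^{2} - 7 = -7 + 2 D^{2}$)
$o{\left(j,O \right)} = \sqrt{O^{2} + j^{2}}$
$\left(335879 - 163 \left(-267 - 186\right)\right) + o{\left(219 - 171,s{\left(1 \right)} \right)} = \left(335879 - 163 \left(-267 - 186\right)\right) + \sqrt{\left(-7 + 2 \cdot 1^{2}\right)^{2} + \left(219 - 171\right)^{2}} = \left(335879 - -73839\right) + \sqrt{\left(-7 + 2 \cdot 1\right)^{2} + 48^{2}} = \left(335879 + 73839\right) + \sqrt{\left(-7 + 2\right)^{2} + 2304} = 409718 + \sqrt{\left(-5\right)^{2} + 2304} = 409718 + \sqrt{25 + 2304} = 409718 + \sqrt{2329}$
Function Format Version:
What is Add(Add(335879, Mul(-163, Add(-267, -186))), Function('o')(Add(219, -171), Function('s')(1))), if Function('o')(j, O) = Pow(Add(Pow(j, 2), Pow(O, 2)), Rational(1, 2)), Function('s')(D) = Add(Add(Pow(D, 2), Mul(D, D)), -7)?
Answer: Add(409718, Pow(2329, Rational(1, 2))) ≈ 4.0977e+5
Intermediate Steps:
Function('s')(D) = Add(-7, Mul(2, Pow(D, 2))) (Function('s')(D) = Add(Add(Pow(D, 2), Pow(D, 2)), -7) = Add(Mul(2, Pow(D, 2)), -7) = Add(-7, Mul(2, Pow(D, 2))))
Function('o')(j, O) = Pow(Add(Pow(O, 2), Pow(j, 2)), Rational(1, 2))
Add(Add(335879, Mul(-163, Add(-267, -186))), Function('o')(Add(219, -171), Function('s')(1))) = Add(Add(335879, Mul(-163, Add(-267, -186))), Pow(Add(Pow(Add(-7, Mul(2, Pow(1, 2))), 2), Pow(Add(219, -171), 2)), Rational(1, 2))) = Add(Add(335879, Mul(-163, -453)), Pow(Add(Pow(Add(-7, Mul(2, 1)), 2), Pow(48, 2)), Rational(1, 2))) = Add(Add(335879, 73839), Pow(Add(Pow(Add(-7, 2), 2), 2304), Rational(1, 2))) = Add(409718, Pow(Add(Pow(-5, 2), 2304), Rational(1, 2))) = Add(409718, Pow(Add(25, 2304), Rational(1, 2))) = Add(409718, Pow(2329, Rational(1, 2)))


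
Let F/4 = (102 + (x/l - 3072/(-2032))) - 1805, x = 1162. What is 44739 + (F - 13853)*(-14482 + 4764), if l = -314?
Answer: 4006787770947/19939 ≈ 2.0095e+8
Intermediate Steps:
F = -135999040/19939 (F = 4*((102 + (1162/(-314) - 3072/(-2032))) - 1805) = 4*((102 + (1162*(-1/314) - 3072*(-1/2032))) - 1805) = 4*((102 + (-581/157 + 192/127)) - 1805) = 4*((102 - 43643/19939) - 1805) = 4*(1990135/19939 - 1805) = 4*(-33999760/19939) = -135999040/19939 ≈ -6820.8)
44739 + (F - 13853)*(-14482 + 4764) = 44739 + (-135999040/19939 - 13853)*(-14482 + 4764) = 44739 - 412214007/19939*(-9718) = 44739 + 4005895720026/19939 = 4006787770947/19939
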